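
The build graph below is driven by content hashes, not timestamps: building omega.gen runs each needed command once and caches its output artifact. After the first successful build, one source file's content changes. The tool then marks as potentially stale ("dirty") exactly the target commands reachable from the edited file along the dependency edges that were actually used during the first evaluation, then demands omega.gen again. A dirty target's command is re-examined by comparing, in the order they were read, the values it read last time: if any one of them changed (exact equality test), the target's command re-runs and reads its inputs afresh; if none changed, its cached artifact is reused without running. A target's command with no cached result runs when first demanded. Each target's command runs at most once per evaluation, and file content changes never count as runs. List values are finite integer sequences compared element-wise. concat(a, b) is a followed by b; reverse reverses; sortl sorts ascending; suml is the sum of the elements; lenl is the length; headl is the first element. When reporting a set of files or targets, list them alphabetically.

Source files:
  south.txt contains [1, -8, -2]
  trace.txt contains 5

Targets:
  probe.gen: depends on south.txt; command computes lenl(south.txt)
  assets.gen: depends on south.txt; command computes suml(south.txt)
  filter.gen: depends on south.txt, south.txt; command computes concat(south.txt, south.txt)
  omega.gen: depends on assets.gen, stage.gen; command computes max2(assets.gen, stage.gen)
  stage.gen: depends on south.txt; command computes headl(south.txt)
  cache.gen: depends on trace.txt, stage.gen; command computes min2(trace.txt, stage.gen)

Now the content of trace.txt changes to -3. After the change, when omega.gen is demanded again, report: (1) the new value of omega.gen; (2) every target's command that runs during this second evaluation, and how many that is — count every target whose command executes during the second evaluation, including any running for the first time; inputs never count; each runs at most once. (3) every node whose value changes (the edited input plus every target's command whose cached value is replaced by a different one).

omega.gen now evaluates to 1.
Run set: none (0 run).
Changed values: trace.txt.
The important point: nothing the output needs ever reads trace.txt, so the edit is invisible to it.

Initial pass — values computed on the first demand:
  assets.gen = suml([1, -8, -2]) = -9
  stage.gen = headl([1, -8, -2]) = 1
  omega.gen = max2(-9, 1) = 1

Second demand — change propagation:
  no demanded computation ever read trace.txt, so the edit dirties nothing and nothing runs.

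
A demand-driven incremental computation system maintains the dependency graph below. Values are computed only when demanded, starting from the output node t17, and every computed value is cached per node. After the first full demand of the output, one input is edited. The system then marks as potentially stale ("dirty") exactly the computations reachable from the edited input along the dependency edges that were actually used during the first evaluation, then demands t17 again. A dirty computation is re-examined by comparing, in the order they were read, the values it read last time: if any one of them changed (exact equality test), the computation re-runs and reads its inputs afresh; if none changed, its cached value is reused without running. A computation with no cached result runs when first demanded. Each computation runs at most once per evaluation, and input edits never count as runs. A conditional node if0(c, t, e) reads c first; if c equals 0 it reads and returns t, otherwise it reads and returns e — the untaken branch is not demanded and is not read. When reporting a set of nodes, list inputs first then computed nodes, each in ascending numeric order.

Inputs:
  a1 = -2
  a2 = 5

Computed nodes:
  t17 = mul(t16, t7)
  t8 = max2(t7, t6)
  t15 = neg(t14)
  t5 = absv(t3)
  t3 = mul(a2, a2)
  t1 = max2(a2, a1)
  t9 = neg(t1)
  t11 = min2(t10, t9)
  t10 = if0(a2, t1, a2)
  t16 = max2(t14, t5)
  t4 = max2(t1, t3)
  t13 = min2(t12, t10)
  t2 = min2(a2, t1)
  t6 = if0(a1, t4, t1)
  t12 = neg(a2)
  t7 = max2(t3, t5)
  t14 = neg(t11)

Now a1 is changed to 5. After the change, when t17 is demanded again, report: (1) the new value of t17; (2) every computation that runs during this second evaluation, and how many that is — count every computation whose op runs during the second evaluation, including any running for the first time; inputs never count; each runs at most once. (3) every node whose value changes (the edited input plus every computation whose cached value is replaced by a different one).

First evaluation (everything demanded from the output):
  t1 = max2(5, -2) = 5
  t3 = mul(5, 5) = 25
  t5 = absv(25) = 25
  t7 = max2(25, 25) = 25
  t9 = neg(5) = -5
  t10 = if0(a2=5 -> else branch a2) = 5
  t11 = min2(5, -5) = -5
  t14 = neg(-5) = 5
  t16 = max2(5, 25) = 25
  t17 = mul(25, 25) = 625

Propagation after the edit:
  t1: runs — a1 -2->5; result 5 (same value as before).
  t9: checked — values it read are unchanged (t1 unchanged); reused cached -5 without running.
  t11: checked — values it read are unchanged (t10 unchanged, t9 unchanged); reused cached -5 without running.
  t14: checked — values it read are unchanged (t11 unchanged); reused cached 5 without running.
  t16: checked — values it read are unchanged (t14 unchanged, t5 unchanged); reused cached 25 without running.
  t17: checked — values it read are unchanged (t16 unchanged, t7 unchanged); reused cached 625 without running.

Key observation: the change is absorbed at t1 — it re-runs but produces the same value, and the output's value is unchanged.

New value of t17: 625.
Computations that run: t1 — 1 in total.
Values that change: a1.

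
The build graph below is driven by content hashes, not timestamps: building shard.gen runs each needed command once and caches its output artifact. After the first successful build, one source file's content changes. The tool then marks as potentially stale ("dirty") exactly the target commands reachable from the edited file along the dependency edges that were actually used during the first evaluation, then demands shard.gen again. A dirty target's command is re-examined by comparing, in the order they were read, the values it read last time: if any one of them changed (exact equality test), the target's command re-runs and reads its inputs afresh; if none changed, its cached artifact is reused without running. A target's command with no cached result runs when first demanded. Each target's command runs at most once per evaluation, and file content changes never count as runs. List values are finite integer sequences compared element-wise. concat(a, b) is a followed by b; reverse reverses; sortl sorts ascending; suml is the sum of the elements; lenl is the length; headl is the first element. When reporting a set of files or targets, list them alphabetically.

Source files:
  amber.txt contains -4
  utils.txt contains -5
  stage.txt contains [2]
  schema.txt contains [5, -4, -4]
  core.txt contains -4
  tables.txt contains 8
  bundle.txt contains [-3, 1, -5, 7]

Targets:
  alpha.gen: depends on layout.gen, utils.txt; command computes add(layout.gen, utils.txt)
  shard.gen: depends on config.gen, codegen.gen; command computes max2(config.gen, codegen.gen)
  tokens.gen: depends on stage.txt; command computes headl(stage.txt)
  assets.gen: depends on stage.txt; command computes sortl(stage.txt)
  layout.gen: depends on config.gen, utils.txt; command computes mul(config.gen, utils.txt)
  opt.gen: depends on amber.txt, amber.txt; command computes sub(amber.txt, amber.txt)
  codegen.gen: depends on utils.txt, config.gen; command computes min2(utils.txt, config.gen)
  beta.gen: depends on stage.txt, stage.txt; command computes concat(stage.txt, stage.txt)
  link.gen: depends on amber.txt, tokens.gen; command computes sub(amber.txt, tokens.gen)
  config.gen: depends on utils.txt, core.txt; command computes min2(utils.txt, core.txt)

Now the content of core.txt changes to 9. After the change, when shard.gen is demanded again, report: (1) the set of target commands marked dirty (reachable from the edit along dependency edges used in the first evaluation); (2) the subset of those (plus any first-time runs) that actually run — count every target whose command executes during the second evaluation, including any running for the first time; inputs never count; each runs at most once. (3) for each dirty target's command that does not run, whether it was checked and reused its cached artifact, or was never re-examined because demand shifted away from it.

Dirty set: codegen.gen, config.gen, shard.gen.
Run set: config.gen (1 run).
Re-examined without running (cache reused): codegen.gen, shard.gen.
The important point: config.gen recomputes to an identical value, and the output ends up unchanged.

Initial pass — values computed on the first demand:
  config.gen = min2(-5, -4) = -5
  codegen.gen = min2(-5, -5) = -5
  shard.gen = max2(-5, -5) = -5

Second demand — change propagation:
  config.gen: re-runs because core.txt -4->9; new result -5 (unchanged).
  codegen.gen: re-examined; everything it read last time is the same (utils.txt unchanged, config.gen unchanged) — cache -5 kept, no run.
  shard.gen: re-examined; everything it read last time is the same (config.gen unchanged, codegen.gen unchanged) — cache -5 kept, no run.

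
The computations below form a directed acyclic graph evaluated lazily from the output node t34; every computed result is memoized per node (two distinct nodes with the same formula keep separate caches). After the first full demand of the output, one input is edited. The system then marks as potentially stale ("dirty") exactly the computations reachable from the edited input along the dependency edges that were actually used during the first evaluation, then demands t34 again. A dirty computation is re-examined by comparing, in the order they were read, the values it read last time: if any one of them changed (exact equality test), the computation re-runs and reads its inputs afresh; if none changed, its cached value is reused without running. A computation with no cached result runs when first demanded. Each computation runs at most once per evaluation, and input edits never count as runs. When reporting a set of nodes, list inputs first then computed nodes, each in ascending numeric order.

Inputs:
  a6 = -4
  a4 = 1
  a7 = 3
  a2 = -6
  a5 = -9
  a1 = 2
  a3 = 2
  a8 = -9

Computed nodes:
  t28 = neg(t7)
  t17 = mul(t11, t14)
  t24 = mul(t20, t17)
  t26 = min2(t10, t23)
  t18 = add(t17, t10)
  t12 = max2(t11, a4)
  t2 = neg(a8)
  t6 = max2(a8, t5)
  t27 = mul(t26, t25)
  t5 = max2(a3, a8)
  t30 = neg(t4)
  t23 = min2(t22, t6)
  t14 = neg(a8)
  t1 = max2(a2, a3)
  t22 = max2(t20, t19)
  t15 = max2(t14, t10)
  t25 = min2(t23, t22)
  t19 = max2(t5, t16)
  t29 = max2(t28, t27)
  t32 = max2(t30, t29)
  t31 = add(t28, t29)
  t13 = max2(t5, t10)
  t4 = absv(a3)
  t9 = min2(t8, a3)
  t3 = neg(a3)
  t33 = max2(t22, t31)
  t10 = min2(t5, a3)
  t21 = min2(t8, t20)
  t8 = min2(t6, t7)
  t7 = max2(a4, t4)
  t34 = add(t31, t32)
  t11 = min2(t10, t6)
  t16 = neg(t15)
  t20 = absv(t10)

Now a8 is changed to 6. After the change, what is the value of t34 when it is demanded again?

First demand of the output computes:
  t4 = absv(2) = 2
  t5 = max2(2, -9) = 2
  t6 = max2(-9, 2) = 2
  t7 = max2(1, 2) = 2
  t10 = min2(2, 2) = 2
  t14 = neg(-9) = 9
  t15 = max2(9, 2) = 9
  t16 = neg(9) = -9
  t19 = max2(2, -9) = 2
  t20 = absv(2) = 2
  t22 = max2(2, 2) = 2
  t23 = min2(2, 2) = 2
  t25 = min2(2, 2) = 2
  t26 = min2(2, 2) = 2
  t27 = mul(2, 2) = 4
  t28 = neg(2) = -2
  t29 = max2(-2, 4) = 4
  t30 = neg(2) = -2
  t31 = add(-2, 4) = 2
  t32 = max2(-2, 4) = 4
  t34 = add(2, 4) = 6

After the edit, cleaning proceeds:
  t5: a read changed (a8 -9->6) — executes, giving 6.
  t6: a read changed (a8 -9->6; t5 2->6) — executes, giving 6.
  t10: a read changed (t5 2->6) — executes, giving 2 — identical to its old value.
  t14: a read changed (a8 -9->6) — executes, giving -6.
  t15: a read changed (t14 9->-6) — executes, giving 2.
  t16: a read changed (t15 9->2) — executes, giving -2.
  t19: a read changed (t5 2->6; t16 -9->-2) — executes, giving 6.
  t20: dirty, but its reads are unchanged (t10 unchanged); cached 2 stands.
  t22: a read changed (t19 2->6) — executes, giving 6.
  t23: a read changed (t22 2->6; t6 2->6) — executes, giving 6.
  t25: a read changed (t23 2->6; t22 2->6) — executes, giving 6.
  t26: a read changed (t23 2->6) — executes, giving 2 — identical to its old value.
  t27: a read changed (t25 2->6) — executes, giving 12.
  t29: a read changed (t27 4->12) — executes, giving 12.
  t31: a read changed (t29 4->12) — executes, giving 10.
  t32: a read changed (t29 4->12) — executes, giving 12.
  t34: a read changed (t31 2->10; t32 4->12) — executes, giving 22.

Note where the cutoff bites: t20 is checked, finds nothing changed, and keeps its cache.

Demanding t34 again yields 22.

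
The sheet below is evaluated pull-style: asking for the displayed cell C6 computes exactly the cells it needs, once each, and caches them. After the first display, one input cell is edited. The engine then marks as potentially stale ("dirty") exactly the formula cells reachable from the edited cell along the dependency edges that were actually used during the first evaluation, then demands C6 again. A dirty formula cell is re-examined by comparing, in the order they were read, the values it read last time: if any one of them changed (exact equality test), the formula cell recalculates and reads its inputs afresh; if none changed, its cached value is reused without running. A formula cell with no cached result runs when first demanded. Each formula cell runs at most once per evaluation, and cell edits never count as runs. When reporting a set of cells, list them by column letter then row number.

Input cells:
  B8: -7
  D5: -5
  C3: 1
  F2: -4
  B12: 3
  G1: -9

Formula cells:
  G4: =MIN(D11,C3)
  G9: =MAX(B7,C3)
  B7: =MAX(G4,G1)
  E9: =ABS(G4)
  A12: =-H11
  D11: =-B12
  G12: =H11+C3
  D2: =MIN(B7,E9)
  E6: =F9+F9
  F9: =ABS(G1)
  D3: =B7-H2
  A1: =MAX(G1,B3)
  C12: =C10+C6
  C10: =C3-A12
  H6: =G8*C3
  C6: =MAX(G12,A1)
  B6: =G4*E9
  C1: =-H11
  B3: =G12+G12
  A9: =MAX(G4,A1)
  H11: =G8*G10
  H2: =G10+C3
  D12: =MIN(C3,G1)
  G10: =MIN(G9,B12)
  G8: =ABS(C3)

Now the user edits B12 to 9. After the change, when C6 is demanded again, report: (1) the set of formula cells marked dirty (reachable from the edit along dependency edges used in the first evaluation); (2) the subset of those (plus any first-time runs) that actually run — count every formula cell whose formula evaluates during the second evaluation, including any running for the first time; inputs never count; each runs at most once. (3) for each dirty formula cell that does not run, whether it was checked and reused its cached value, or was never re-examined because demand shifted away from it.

The edit dirties: A1, B3, B7, C6, D11, G4, G9, G10, G12, H11.
5 formula cells run: B7, D11, G4, G9, G10.
Cache hits after checking: A1, B3, C6, G12, H11.
Note where the cutoff bites: H11 is checked, finds nothing changed, and keeps its cache.

First demand of the output computes:
  D11 = -(3) = -3
  G4 = MIN(-3, 1) = -3
  B7 = MAX(-3, -9) = -3
  G8 = ABS(1) = 1
  G9 = MAX(-3, 1) = 1
  G10 = MIN(1, 3) = 1
  H11 = 1 * 1 = 1
  G12 = 1 + 1 = 2
  B3 = 2 + 2 = 4
  A1 = MAX(-9, 4) = 4
  C6 = MAX(2, 4) = 4

After the edit, cleaning proceeds:
  D11: a read changed (B12 3->9) — executes, giving -9.
  G4: a read changed (D11 -3->-9) — executes, giving -9.
  B7: a read changed (G4 -3->-9) — executes, giving -9.
  G9: a read changed (B7 -3->-9) — executes, giving 1 — identical to its old value.
  G10: a read changed (B12 3->9) — executes, giving 1 — identical to its old value.
  H11: dirty, but its reads are unchanged (G8 unchanged, G10 unchanged); cached 1 stands.
  G12: dirty, but its reads are unchanged (H11 unchanged, C3 unchanged); cached 2 stands.
  B3: dirty, but its reads are unchanged (G12 unchanged, G12 unchanged); cached 4 stands.
  A1: dirty, but its reads are unchanged (G1 unchanged, B3 unchanged); cached 4 stands.
  C6: dirty, but its reads are unchanged (G12 unchanged, A1 unchanged); cached 4 stands.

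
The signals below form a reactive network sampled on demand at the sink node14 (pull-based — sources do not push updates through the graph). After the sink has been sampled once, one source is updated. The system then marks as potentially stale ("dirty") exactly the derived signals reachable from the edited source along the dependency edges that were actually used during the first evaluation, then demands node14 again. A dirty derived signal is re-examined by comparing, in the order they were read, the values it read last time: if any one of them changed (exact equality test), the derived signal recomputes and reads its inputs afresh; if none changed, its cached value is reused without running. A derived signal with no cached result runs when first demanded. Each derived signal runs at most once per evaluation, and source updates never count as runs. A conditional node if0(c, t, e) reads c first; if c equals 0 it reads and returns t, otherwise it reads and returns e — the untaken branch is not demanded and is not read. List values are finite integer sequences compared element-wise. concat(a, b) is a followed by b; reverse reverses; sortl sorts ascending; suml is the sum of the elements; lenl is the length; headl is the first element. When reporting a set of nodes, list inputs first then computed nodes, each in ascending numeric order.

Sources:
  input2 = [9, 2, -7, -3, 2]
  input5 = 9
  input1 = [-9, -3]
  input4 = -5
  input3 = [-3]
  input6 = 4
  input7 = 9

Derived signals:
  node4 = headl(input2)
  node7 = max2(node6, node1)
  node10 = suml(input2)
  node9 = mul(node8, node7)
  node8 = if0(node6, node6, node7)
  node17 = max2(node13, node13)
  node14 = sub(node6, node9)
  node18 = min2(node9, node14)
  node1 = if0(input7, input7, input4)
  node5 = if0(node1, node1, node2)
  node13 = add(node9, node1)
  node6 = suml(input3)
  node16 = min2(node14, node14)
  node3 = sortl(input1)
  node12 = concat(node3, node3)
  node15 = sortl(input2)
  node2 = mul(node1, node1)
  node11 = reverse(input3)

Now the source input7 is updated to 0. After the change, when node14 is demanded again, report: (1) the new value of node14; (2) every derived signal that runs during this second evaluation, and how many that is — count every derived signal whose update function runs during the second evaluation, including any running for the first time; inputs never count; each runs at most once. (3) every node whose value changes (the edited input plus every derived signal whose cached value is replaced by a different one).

Initial pass — values computed on the first demand:
  node1 = if0(input7=9 -> else branch input4) = -5
  node6 = suml([-3]) = -3
  node7 = max2(-3, -5) = -3
  node8 = if0(node6=-3 -> else branch node7) = -3
  node9 = mul(-3, -3) = 9
  node14 = sub(-3, 9) = -12

Second demand — change propagation:
  node1: re-runs because input7 9->0; new result 0.
  node7: re-runs because node1 -5->0; new result 0.
  node8: re-runs because node7 -3->0; new result 0.
  node9: re-runs because node8 -3->0; node7 -3->0; new result 0.
  node14: re-runs because node9 9->0; new result -3.

node14 now evaluates to -3.
Run set: node1, node7, node8, node9, node14 (5 run).
Changed values: input7, node1, node7, node8, node9, node14.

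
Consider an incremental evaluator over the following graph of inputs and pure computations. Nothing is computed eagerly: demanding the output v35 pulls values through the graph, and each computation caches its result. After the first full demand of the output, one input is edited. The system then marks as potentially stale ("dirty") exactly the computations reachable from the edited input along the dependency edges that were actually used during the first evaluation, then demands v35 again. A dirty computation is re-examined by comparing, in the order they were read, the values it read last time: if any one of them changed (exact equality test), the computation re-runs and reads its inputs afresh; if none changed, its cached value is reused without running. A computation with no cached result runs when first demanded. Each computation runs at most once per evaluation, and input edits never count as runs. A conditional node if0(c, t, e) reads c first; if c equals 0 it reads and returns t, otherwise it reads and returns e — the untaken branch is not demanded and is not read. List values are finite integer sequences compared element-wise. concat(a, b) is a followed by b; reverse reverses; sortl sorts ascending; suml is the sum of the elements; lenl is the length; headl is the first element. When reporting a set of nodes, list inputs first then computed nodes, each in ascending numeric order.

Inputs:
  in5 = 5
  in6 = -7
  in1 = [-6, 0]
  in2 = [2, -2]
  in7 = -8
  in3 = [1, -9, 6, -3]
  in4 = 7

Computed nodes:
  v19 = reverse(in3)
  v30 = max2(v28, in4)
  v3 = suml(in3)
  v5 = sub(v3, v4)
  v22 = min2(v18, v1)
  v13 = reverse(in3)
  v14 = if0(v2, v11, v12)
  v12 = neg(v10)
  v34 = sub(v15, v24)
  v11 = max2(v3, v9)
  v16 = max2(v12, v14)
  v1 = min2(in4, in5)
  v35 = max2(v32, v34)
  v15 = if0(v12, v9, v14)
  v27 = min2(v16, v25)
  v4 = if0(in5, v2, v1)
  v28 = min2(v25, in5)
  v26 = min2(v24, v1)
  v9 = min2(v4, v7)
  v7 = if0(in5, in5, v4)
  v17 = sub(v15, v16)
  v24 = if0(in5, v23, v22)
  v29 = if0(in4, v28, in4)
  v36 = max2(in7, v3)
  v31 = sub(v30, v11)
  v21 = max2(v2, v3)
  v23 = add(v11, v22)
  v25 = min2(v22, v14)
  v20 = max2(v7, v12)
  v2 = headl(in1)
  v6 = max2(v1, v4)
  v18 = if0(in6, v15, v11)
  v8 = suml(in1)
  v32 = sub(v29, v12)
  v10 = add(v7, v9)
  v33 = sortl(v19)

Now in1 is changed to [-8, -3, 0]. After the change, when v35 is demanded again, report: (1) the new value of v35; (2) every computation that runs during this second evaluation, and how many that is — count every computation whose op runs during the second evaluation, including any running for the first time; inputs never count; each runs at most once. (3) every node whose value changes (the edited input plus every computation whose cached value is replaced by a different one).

v35 now evaluates to 17.
Run set: v2, v14 (2 run).
Changed values: in1, v2.
The important point: v14 recomputes to an identical value, and the output ends up unchanged.

Initial pass — values computed on the first demand:
  v1 = min2(7, 5) = 5
  v2 = headl([-6, 0]) = -6
  v3 = suml([1, -9, 6, -3]) = -5
  v4 = if0(in5=5 -> else branch v1) = 5
  v7 = if0(in5=5 -> else branch v4) = 5
  v9 = min2(5, 5) = 5
  v10 = add(5, 5) = 10
  v11 = max2(-5, 5) = 5
  v12 = neg(10) = -10
  v14 = if0(v2=-6 -> else branch v12) = -10
  v15 = if0(v12=-10 -> else branch v14) = -10
  v18 = if0(in6=-7 -> else branch v11) = 5
  v22 = min2(5, 5) = 5
  v24 = if0(in5=5 -> else branch v22) = 5
  v29 = if0(in4=7 -> else branch in4) = 7
  v32 = sub(7, -10) = 17
  v34 = sub(-10, 5) = -15
  v35 = max2(17, -15) = 17

Second demand — change propagation:
  v2: re-runs because in1 [-6, 0]->[-8, -3, 0]; new result -8.
  v14: re-runs because v2 -6->-8; new result -10 (unchanged).
  v15: re-examined; everything it read last time is the same (v12 unchanged, v14 unchanged) — cache -10 kept, no run.
  v34: re-examined; everything it read last time is the same (v15 unchanged, v24 unchanged) — cache -15 kept, no run.
  v35: re-examined; everything it read last time is the same (v32 unchanged, v34 unchanged) — cache 17 kept, no run.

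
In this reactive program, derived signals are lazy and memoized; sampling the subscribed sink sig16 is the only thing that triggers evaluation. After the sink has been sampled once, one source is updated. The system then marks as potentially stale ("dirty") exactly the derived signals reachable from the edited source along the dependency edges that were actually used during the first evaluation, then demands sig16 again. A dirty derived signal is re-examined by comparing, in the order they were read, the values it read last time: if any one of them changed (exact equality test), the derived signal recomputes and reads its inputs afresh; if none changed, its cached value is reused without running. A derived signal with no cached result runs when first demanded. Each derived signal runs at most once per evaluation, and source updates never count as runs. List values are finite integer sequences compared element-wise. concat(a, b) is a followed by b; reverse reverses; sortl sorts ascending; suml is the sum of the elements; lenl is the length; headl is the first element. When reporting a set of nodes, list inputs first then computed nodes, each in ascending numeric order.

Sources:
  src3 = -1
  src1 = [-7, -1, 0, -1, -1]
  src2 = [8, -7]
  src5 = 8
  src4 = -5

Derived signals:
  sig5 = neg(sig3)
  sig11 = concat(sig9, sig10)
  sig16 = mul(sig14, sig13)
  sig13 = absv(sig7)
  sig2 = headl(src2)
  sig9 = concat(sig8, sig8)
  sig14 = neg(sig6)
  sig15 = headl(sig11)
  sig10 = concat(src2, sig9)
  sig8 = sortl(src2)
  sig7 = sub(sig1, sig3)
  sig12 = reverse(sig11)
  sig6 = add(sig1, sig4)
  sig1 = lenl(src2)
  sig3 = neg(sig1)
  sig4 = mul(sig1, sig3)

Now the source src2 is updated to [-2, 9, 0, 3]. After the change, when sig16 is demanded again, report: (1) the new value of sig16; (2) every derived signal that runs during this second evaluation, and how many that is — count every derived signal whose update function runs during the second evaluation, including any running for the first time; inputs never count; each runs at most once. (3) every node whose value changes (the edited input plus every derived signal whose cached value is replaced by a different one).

First demand of the output computes:
  sig1 = lenl([8, -7]) = 2
  sig3 = neg(2) = -2
  sig4 = mul(2, -2) = -4
  sig6 = add(2, -4) = -2
  sig7 = sub(2, -2) = 4
  sig13 = absv(4) = 4
  sig14 = neg(-2) = 2
  sig16 = mul(2, 4) = 8

After the edit, cleaning proceeds:
  sig1: a read changed (src2 [8, -7]->[-2, 9, 0, 3]) — executes, giving 4.
  sig3: a read changed (sig1 2->4) — executes, giving -4.
  sig4: a read changed (sig1 2->4; sig3 -2->-4) — executes, giving -16.
  sig6: a read changed (sig1 2->4; sig4 -4->-16) — executes, giving -12.
  sig7: a read changed (sig1 2->4; sig3 -2->-4) — executes, giving 8.
  sig13: a read changed (sig7 4->8) — executes, giving 8.
  sig14: a read changed (sig6 -2->-12) — executes, giving 12.
  sig16: a read changed (sig14 2->12; sig13 4->8) — executes, giving 96.

Demanding sig16 again yields 96.
8 derived signals run: sig1, sig3, sig4, sig6, sig7, sig13, sig14, sig16.
The nodes whose values change: src2, sig1, sig3, sig4, sig6, sig7, sig13, sig14, sig16.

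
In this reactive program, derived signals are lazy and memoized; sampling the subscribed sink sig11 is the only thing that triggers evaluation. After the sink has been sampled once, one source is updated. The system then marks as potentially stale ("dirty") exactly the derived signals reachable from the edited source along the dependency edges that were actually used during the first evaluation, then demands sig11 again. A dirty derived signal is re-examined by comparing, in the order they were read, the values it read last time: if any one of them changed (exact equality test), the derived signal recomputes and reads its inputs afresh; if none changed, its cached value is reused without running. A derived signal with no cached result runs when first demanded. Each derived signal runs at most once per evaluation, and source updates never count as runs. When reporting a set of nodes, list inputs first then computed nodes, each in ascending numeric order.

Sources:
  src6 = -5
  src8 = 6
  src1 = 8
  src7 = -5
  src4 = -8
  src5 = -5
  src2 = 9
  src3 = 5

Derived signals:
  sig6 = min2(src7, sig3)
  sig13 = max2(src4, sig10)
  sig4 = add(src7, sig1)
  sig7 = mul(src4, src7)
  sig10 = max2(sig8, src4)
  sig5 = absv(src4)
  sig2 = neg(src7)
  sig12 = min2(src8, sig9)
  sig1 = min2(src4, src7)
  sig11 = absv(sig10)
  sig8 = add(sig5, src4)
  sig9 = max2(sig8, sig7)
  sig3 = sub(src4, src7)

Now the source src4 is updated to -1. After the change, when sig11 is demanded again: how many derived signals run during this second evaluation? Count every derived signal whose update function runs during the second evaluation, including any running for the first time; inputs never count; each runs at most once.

First demand of the output computes:
  sig5 = absv(-8) = 8
  sig8 = add(8, -8) = 0
  sig10 = max2(0, -8) = 0
  sig11 = absv(0) = 0

After the edit, cleaning proceeds:
  sig5: a read changed (src4 -8->-1) — executes, giving 1.
  sig8: a read changed (sig5 8->1; src4 -8->-1) — executes, giving 0 — identical to its old value.
  sig10: a read changed (src4 -8->-1) — executes, giving 0 — identical to its old value.
  sig11: dirty, but its reads are unchanged (sig10 unchanged); cached 0 stands.

Note where the cutoff bites: sig11 is checked, finds nothing changed, and keeps its cache.

3 derived signals run: sig5, sig8, sig10.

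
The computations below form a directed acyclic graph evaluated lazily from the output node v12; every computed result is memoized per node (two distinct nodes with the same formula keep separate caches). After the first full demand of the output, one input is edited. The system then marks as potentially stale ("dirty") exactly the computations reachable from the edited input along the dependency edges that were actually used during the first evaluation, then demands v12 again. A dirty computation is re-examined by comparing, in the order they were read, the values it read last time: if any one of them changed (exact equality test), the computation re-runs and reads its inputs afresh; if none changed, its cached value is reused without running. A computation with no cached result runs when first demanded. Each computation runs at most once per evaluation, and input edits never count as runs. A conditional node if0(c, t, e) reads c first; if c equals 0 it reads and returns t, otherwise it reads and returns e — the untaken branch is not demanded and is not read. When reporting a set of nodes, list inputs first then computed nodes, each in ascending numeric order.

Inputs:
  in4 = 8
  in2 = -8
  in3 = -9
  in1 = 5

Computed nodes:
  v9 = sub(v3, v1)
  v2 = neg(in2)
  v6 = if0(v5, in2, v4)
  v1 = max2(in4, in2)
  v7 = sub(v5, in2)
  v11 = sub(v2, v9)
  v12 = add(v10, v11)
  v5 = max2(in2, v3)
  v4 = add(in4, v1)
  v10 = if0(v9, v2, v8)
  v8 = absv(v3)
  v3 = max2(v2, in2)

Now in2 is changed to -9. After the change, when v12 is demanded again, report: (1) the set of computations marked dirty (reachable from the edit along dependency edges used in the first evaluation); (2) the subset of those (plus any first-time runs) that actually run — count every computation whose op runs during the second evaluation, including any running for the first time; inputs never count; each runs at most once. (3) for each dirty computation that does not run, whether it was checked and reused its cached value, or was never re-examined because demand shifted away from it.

First demand of the output computes:
  v1 = max2(8, -8) = 8
  v2 = neg(-8) = 8
  v3 = max2(8, -8) = 8
  v9 = sub(8, 8) = 0
  v10 = if0(v9=0 -> then branch v2) = 8
  v11 = sub(8, 0) = 8
  v12 = add(8, 8) = 16

After the edit, cleaning proceeds:
  v1: a read changed (in2 -8->-9) — executes, giving 8 — identical to its old value.
  v2: a read changed (in2 -8->-9) — executes, giving 9.
  v3: a read changed (v2 8->9; in2 -8->-9) — executes, giving 9.
  v8: had never run; runs now, result 9.
  v9: a read changed (v3 8->9) — executes, giving 1.
  v10: a read changed (v9 0->1; v2 8->9) — executes, giving 9.
  v11: a read changed (v2 8->9; v9 0->1) — executes, giving 8 — identical to its old value.
  v12: a read changed (v10 8->9) — executes, giving 17.

Note the branch switch — v8 had no cache and runs now for the first time.

The edit dirties: v1, v2, v3, v9, v10, v11, v12.
8 computations run: v1, v2, v3, v8, v9, v10, v11, v12.
No dirty computation escaped a run.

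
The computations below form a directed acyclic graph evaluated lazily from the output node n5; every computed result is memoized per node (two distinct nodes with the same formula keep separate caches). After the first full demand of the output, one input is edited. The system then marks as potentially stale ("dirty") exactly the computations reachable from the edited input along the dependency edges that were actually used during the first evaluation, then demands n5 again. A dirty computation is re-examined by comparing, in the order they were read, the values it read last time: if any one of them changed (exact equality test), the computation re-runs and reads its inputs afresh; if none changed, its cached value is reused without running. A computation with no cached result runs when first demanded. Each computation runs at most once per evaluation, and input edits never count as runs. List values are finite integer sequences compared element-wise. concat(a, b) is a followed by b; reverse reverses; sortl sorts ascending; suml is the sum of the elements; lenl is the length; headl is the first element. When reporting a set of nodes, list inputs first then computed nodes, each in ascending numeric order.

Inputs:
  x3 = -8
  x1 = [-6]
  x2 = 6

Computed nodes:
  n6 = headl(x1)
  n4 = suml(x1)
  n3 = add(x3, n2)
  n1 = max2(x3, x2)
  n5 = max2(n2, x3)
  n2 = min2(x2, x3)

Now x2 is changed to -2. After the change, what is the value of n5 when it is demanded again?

Demanding n5 again yields -8.
Note the absorption at n2: it re-runs yet its value is the same, leaving the output's value untouched.

First demand of the output computes:
  n2 = min2(6, -8) = -8
  n5 = max2(-8, -8) = -8

After the edit, cleaning proceeds:
  n2: a read changed (x2 6->-2) — executes, giving -8 — identical to its old value.
  n5: dirty, but its reads are unchanged (n2 unchanged, x3 unchanged); cached -8 stands.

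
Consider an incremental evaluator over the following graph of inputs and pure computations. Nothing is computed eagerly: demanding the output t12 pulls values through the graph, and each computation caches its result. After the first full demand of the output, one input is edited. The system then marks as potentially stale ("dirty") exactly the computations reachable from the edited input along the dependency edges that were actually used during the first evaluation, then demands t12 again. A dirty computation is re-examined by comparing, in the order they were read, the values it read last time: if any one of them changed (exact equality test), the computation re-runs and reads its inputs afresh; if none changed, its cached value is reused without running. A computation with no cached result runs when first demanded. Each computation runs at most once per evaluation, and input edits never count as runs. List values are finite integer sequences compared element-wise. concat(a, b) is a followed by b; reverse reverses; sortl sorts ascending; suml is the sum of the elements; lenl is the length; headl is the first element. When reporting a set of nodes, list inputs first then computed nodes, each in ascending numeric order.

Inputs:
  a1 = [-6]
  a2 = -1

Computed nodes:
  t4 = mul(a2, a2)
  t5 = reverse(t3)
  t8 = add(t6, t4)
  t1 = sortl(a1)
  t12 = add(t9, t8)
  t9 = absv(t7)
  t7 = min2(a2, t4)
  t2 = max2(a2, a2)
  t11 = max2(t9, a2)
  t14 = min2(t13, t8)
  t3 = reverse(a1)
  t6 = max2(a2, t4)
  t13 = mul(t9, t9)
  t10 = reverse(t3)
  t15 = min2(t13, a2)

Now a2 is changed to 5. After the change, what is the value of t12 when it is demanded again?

Initial pass — values computed on the first demand:
  t4 = mul(-1, -1) = 1
  t6 = max2(-1, 1) = 1
  t7 = min2(-1, 1) = -1
  t8 = add(1, 1) = 2
  t9 = absv(-1) = 1
  t12 = add(1, 2) = 3

Second demand — change propagation:
  t4: re-runs because a2 -1->5; a2 -1->5; new result 25.
  t6: re-runs because a2 -1->5; t4 1->25; new result 25.
  t7: re-runs because a2 -1->5; t4 1->25; new result 5.
  t8: re-runs because t6 1->25; t4 1->25; new result 50.
  t9: re-runs because t7 -1->5; new result 5.
  t12: re-runs because t9 1->5; t8 2->50; new result 55.

t12 now evaluates to 55.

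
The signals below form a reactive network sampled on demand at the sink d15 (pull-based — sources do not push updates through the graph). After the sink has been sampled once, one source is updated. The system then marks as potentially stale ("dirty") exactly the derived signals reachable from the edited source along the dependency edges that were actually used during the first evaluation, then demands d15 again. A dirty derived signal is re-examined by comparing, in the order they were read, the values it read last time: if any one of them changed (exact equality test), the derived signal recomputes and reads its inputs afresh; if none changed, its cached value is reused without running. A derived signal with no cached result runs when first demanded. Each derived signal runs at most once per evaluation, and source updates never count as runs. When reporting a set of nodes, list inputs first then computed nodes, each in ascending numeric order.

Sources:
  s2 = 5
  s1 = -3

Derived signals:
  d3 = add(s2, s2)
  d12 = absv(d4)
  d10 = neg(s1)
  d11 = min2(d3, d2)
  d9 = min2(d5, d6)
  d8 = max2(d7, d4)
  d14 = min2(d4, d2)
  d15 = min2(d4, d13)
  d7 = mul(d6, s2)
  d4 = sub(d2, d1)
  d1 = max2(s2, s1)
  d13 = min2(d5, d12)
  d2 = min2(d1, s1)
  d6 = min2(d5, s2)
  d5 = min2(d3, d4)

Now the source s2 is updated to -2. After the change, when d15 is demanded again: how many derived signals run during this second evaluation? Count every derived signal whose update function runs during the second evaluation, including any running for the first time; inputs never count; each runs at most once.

Run set: d1, d2, d3, d4, d5, d12, d13, d15 (8 run).

Initial pass — values computed on the first demand:
  d1 = max2(5, -3) = 5
  d2 = min2(5, -3) = -3
  d3 = add(5, 5) = 10
  d4 = sub(-3, 5) = -8
  d5 = min2(10, -8) = -8
  d12 = absv(-8) = 8
  d13 = min2(-8, 8) = -8
  d15 = min2(-8, -8) = -8

Second demand — change propagation:
  d1: re-runs because s2 5->-2; new result -2.
  d2: re-runs because d1 5->-2; new result -3 (unchanged).
  d3: re-runs because s2 5->-2; s2 5->-2; new result -4.
  d4: re-runs because d1 5->-2; new result -1.
  d5: re-runs because d3 10->-4; d4 -8->-1; new result -4.
  d12: re-runs because d4 -8->-1; new result 1.
  d13: re-runs because d5 -8->-4; d12 8->1; new result -4.
  d15: re-runs because d4 -8->-1; d13 -8->-4; new result -4.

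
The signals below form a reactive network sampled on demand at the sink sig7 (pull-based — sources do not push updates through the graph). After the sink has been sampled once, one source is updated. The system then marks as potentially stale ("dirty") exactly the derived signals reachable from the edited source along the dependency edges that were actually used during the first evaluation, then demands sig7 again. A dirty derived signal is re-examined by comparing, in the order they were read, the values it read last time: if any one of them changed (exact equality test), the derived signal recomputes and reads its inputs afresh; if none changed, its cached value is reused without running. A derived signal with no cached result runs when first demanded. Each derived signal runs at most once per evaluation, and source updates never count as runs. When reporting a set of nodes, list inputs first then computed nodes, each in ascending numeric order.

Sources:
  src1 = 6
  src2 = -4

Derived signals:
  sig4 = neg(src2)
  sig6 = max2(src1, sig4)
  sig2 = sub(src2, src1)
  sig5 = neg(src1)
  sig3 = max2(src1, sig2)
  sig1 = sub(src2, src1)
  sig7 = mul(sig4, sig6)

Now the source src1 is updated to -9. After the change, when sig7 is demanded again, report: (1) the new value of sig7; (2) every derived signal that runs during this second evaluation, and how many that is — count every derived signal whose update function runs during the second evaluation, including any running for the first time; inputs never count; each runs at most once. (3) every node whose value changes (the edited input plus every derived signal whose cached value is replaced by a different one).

Initial pass — values computed on the first demand:
  sig4 = neg(-4) = 4
  sig6 = max2(6, 4) = 6
  sig7 = mul(4, 6) = 24

Second demand — change propagation:
  sig6: re-runs because src1 6->-9; new result 4.
  sig7: re-runs because sig6 6->4; new result 16.

sig7 now evaluates to 16.
Run set: sig6, sig7 (2 run).
Changed values: src1, sig6, sig7.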